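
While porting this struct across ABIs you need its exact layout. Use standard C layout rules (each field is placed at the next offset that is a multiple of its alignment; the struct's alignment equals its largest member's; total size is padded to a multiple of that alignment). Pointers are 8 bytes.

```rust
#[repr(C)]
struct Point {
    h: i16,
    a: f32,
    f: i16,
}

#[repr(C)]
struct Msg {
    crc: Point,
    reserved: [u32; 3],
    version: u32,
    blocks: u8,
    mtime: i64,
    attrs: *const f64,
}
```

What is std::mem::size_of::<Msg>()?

48

Point: 0..2  h  (2B, 2-aligned); 2..4  -- padding (2B); 4..8  a  (4B, 4-aligned); 8..10  f  (2B, 2-aligned); 10..12  -- tail padding (2B); sizeof = 12, alignof = 4
0..12  crc  (12B, 4-aligned)
12..24  reserved  (12B, 4-aligned)
24..28  version  (4B, 4-aligned)
28..29  blocks  (1B, 1-aligned)
29..32  -- padding (3B)
32..40  mtime  (8B, 8-aligned)
40..48  attrs  (8B, 8-aligned)
sizeof = 48, alignof = 8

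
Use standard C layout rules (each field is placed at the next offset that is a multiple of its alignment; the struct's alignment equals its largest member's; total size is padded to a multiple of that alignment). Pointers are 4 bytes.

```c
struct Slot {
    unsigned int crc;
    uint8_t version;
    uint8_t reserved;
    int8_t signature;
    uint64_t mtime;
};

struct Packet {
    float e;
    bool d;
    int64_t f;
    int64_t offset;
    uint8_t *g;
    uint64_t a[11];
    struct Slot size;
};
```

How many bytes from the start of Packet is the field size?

Slot: @0: crc [4B, align 4] → 4; @4: version [1B, align 1] → 5; @5: reserved [1B, align 1] → 6; @6: signature [1B, align 1] → 7; +1 pad (align 8); @8: mtime [8B, align 8] → 16; size 16, align 8
@0: e [4B, align 4] → 4
@4: d [1B, align 1] → 5
+3 pad (align 8)
@8: f [8B, align 8] → 16
@16: offset [8B, align 8] → 24
@24: g [4B, align 4] → 28
+4 pad (align 8)
@32: a [88B, align 8] → 120
@120: size [16B, align 8] → 136

120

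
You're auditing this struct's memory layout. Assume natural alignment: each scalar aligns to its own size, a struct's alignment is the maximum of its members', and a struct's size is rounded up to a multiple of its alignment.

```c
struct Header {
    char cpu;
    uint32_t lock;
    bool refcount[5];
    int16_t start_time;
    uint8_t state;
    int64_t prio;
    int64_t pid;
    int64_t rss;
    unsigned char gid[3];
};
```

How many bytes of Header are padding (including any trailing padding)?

@0: cpu [1B, align 1] → 1
+3 pad (align 4)
@4: lock [4B, align 4] → 8
@8: refcount [5B, align 1] → 13
+1 pad (align 2)
@14: start_time [2B, align 2] → 16
@16: state [1B, align 1] → 17
+7 pad (align 8)
@24: prio [8B, align 8] → 32
@32: pid [8B, align 8] → 40
@40: rss [8B, align 8] → 48
@48: gid [3B, align 1] → 51
+5 tail pad (align 8)
size 56, align 8
data bytes 40, size 56 → padding 16

16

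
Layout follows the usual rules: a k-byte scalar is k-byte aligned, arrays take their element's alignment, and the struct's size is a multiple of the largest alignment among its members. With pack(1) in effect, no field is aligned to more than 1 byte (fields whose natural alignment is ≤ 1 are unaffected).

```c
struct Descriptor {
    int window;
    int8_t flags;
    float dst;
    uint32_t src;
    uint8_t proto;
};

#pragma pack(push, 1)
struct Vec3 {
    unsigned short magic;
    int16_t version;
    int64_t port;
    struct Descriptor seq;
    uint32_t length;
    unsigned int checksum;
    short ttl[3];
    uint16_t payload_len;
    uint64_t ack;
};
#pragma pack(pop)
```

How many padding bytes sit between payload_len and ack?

0

Descriptor: window at 0 (size 4, align 4) → ends 4; flags at 4 (size 1, align 1) → ends 5; pad 3 to align 4 for dst; dst at 8 (size 4, align 4) → ends 12; src at 12 (size 4, align 4) → ends 16; proto at 16 (size 1, align 1) → ends 17; tail pad 3 to reach multiple of 4; total 20 bytes, alignment 4
magic at 0 (size 2, align 1) → ends 2
version at 2 (size 2, align 1) → ends 4
port at 4 (size 8, align 1) → ends 12
seq at 12 (size 20, align 1) → ends 32
length at 32 (size 4, align 1) → ends 36
checksum at 36 (size 4, align 1) → ends 40
ttl at 40 (size 6, align 1) → ends 46
payload_len at 46 (size 2, align 1) → ends 48
ack at 48 (size 8, align 1) → ends 56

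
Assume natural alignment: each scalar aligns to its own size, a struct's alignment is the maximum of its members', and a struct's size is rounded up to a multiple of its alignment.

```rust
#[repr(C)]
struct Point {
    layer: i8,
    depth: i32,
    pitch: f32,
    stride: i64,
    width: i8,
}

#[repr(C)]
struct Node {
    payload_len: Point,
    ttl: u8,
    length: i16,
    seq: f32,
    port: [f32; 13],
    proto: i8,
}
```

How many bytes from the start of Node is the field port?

40

Point: layer at 0 (size 1, align 1) → ends 1; pad 3 to align 4 for depth; depth at 4 (size 4, align 4) → ends 8; pitch at 8 (size 4, align 4) → ends 12; pad 4 to align 8 for stride; stride at 16 (size 8, align 8) → ends 24; width at 24 (size 1, align 1) → ends 25; tail pad 7 to reach multiple of 8; total 32 bytes, alignment 8
payload_len at 0 (size 32, align 8) → ends 32
ttl at 32 (size 1, align 1) → ends 33
pad 1 to align 2 for length
length at 34 (size 2, align 2) → ends 36
seq at 36 (size 4, align 4) → ends 40
port at 40 (size 52, align 4) → ends 92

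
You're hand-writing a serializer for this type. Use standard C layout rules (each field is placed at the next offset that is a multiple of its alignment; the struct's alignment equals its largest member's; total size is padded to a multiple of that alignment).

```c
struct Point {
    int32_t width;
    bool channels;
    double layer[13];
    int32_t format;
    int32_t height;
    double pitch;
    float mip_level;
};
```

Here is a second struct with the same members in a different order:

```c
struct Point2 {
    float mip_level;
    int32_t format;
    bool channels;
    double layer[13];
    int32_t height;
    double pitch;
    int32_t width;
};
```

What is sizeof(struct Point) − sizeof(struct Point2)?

0..4  width  (4B, 4-aligned)
4..5  channels  (1B, 1-aligned)
5..8  -- padding (3B)
8..112  layer  (104B, 8-aligned)
112..116  format  (4B, 4-aligned)
116..120  height  (4B, 4-aligned)
120..128  pitch  (8B, 8-aligned)
128..132  mip_level  (4B, 4-aligned)
132..136  -- tail padding (4B)
sizeof = 136, alignof = 8
— Point2 —
0..4  mip_level  (4B, 4-aligned)
4..8  format  (4B, 4-aligned)
8..9  channels  (1B, 1-aligned)
9..16  -- padding (7B)
16..120  layer  (104B, 8-aligned)
120..124  height  (4B, 4-aligned)
124..128  -- padding (4B)
128..136  pitch  (8B, 8-aligned)
136..140  width  (4B, 4-aligned)
140..144  -- tail padding (4B)
sizeof = 144, alignof = 8
136 − 144 = -8

-8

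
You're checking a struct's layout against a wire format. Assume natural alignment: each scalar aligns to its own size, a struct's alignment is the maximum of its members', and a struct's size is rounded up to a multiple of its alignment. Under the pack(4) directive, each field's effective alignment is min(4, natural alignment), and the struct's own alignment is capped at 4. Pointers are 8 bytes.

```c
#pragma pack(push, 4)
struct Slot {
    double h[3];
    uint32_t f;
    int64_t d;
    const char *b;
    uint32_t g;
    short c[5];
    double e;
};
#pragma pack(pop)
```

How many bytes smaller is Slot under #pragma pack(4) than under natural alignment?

4

natural layout:
  h at 0 (size 24, align 8) → ends 24
  f at 24 (size 4, align 4) → ends 28
  pad 4 to align 8 for d
  d at 32 (size 8, align 8) → ends 40
  b at 40 (size 8, align 8) → ends 48
  g at 48 (size 4, align 4) → ends 52
  c at 52 (size 10, align 2) → ends 62
  pad 2 to align 8 for e
  e at 64 (size 8, align 8) → ends 72
  total 72 bytes, alignment 8
packed(4) layout:
  h at 0 (size 24, align 4) → ends 24
  f at 24 (size 4, align 4) → ends 28
  d at 28 (size 8, align 4) → ends 36
  b at 36 (size 8, align 4) → ends 44
  g at 44 (size 4, align 4) → ends 48
  c at 48 (size 10, align 2) → ends 58
  pad 2 to align 4 for e
  e at 60 (size 8, align 4) → ends 68
  total 68 bytes, alignment 4
72 − 68 = 4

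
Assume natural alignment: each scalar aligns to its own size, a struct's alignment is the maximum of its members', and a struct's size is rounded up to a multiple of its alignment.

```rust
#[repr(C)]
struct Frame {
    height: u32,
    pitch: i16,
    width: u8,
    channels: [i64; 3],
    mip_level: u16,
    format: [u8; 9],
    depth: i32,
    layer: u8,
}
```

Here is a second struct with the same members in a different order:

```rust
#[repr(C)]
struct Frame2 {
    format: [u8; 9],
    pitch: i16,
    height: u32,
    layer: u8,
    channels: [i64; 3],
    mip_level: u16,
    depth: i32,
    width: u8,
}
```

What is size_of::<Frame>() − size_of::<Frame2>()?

-8

@0: height [4B, align 4] → 4
@4: pitch [2B, align 2] → 6
@6: width [1B, align 1] → 7
+1 pad (align 8)
@8: channels [24B, align 8] → 32
@32: mip_level [2B, align 2] → 34
@34: format [9B, align 1] → 43
+1 pad (align 4)
@44: depth [4B, align 4] → 48
@48: layer [1B, align 1] → 49
+7 tail pad (align 8)
size 56, align 8
— Frame2 —
@0: format [9B, align 1] → 9
+1 pad (align 2)
@10: pitch [2B, align 2] → 12
@12: height [4B, align 4] → 16
@16: layer [1B, align 1] → 17
+7 pad (align 8)
@24: channels [24B, align 8] → 48
@48: mip_level [2B, align 2] → 50
+2 pad (align 4)
@52: depth [4B, align 4] → 56
@56: width [1B, align 1] → 57
+7 tail pad (align 8)
size 64, align 8
56 − 64 = -8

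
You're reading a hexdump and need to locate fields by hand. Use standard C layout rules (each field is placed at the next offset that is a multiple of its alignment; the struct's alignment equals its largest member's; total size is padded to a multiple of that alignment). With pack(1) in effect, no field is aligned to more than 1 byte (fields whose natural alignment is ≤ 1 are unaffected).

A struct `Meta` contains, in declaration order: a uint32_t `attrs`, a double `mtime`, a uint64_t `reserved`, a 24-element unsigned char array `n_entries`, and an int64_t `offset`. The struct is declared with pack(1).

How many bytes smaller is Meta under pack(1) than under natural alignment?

4

natural layout:
  0..4  attrs  (4B, 4-aligned)
  4..8  -- padding (4B)
  8..16  mtime  (8B, 8-aligned)
  16..24  reserved  (8B, 8-aligned)
  24..48  n_entries  (24B, 1-aligned)
  48..56  offset  (8B, 8-aligned)
  sizeof = 56, alignof = 8
packed(1) layout:
  0..4  attrs  (4B, 1-aligned)
  4..12  mtime  (8B, 1-aligned)
  12..20  reserved  (8B, 1-aligned)
  20..44  n_entries  (24B, 1-aligned)
  44..52  offset  (8B, 1-aligned)
  sizeof = 52, alignof = 1
56 − 52 = 4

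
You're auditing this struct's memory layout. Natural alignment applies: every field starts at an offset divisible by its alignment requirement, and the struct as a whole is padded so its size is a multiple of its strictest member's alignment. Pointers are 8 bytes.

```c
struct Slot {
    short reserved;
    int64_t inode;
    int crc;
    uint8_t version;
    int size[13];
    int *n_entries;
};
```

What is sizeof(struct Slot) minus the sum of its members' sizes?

13

0..2  reserved  (2B, 2-aligned)
2..8  -- padding (6B)
8..16  inode  (8B, 8-aligned)
16..20  crc  (4B, 4-aligned)
20..21  version  (1B, 1-aligned)
21..24  -- padding (3B)
24..76  size  (52B, 4-aligned)
76..80  -- padding (4B)
80..88  n_entries  (8B, 8-aligned)
sizeof = 88, alignof = 8
data bytes 75, size 88 → padding 13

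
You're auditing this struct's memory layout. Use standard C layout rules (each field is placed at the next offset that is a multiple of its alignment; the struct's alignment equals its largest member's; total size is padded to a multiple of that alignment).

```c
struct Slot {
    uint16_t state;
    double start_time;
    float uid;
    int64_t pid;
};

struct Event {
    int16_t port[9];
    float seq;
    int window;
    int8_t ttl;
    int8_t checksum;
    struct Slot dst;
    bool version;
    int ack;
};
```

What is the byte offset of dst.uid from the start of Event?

Slot: state at 0 (size 2, align 2) → ends 2; pad 6 to align 8 for start_time; start_time at 8 (size 8, align 8) → ends 16; uid at 16 (size 4, align 4) → ends 20; pad 4 to align 8 for pid; pid at 24 (size 8, align 8) → ends 32; total 32 bytes, alignment 8
port at 0 (size 18, align 2) → ends 18
pad 2 to align 4 for seq
seq at 20 (size 4, align 4) → ends 24
window at 24 (size 4, align 4) → ends 28
ttl at 28 (size 1, align 1) → ends 29
checksum at 29 (size 1, align 1) → ends 30
pad 2 to align 8 for dst
dst at 32 (size 32, align 8) → ends 64
within Slot: uid at 16
32 + 16 = 48

48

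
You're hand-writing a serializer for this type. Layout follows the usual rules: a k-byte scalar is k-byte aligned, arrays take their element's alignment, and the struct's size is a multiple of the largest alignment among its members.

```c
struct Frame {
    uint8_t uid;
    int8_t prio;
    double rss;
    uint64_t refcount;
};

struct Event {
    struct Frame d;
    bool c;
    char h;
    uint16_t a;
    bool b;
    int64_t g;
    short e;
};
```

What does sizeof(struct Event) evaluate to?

Frame: 0..1  uid  (1B, 1-aligned); 1..2  prio  (1B, 1-aligned); 2..8  -- padding (6B); 8..16  rss  (8B, 8-aligned); 16..24  refcount  (8B, 8-aligned); sizeof = 24, alignof = 8
0..24  d  (24B, 8-aligned)
24..25  c  (1B, 1-aligned)
25..26  h  (1B, 1-aligned)
26..28  a  (2B, 2-aligned)
28..29  b  (1B, 1-aligned)
29..32  -- padding (3B)
32..40  g  (8B, 8-aligned)
40..42  e  (2B, 2-aligned)
42..48  -- tail padding (6B)
sizeof = 48, alignof = 8

48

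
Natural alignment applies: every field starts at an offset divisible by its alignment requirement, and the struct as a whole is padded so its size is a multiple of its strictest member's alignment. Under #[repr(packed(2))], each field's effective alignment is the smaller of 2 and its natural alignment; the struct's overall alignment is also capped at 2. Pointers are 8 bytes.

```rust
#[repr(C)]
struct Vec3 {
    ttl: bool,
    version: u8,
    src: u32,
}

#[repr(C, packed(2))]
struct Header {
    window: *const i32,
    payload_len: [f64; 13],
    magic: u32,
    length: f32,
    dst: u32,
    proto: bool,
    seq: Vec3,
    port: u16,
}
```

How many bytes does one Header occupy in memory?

Vec3: ttl at 0 (size 1, align 1) → ends 1; version at 1 (size 1, align 1) → ends 2; pad 2 to align 4 for src; src at 4 (size 4, align 4) → ends 8; total 8 bytes, alignment 4
window at 0 (size 8, align 2) → ends 8
payload_len at 8 (size 104, align 2) → ends 112
magic at 112 (size 4, align 2) → ends 116
length at 116 (size 4, align 2) → ends 120
dst at 120 (size 4, align 2) → ends 124
proto at 124 (size 1, align 1) → ends 125
pad 1 to align 2 for seq
seq at 126 (size 8, align 2) → ends 134
port at 134 (size 2, align 2) → ends 136
total 136 bytes, alignment 2

136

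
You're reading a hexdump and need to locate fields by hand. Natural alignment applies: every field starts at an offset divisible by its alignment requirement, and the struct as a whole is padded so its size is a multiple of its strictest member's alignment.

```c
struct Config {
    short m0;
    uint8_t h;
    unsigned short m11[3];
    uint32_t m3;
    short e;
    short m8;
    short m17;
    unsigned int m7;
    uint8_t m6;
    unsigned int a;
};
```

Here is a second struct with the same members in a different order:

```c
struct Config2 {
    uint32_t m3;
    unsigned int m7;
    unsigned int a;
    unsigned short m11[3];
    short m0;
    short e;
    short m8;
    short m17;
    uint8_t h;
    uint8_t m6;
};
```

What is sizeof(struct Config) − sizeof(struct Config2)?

8

0..2  m0  (2B, 2-aligned)
2..3  h  (1B, 1-aligned)
3..4  -- padding (1B)
4..10  m11  (6B, 2-aligned)
10..12  -- padding (2B)
12..16  m3  (4B, 4-aligned)
16..18  e  (2B, 2-aligned)
18..20  m8  (2B, 2-aligned)
20..22  m17  (2B, 2-aligned)
22..24  -- padding (2B)
24..28  m7  (4B, 4-aligned)
28..29  m6  (1B, 1-aligned)
29..32  -- padding (3B)
32..36  a  (4B, 4-aligned)
sizeof = 36, alignof = 4
— Config2 —
0..4  m3  (4B, 4-aligned)
4..8  m7  (4B, 4-aligned)
8..12  a  (4B, 4-aligned)
12..18  m11  (6B, 2-aligned)
18..20  m0  (2B, 2-aligned)
20..22  e  (2B, 2-aligned)
22..24  m8  (2B, 2-aligned)
24..26  m17  (2B, 2-aligned)
26..27  h  (1B, 1-aligned)
27..28  m6  (1B, 1-aligned)
sizeof = 28, alignof = 4
36 − 28 = 8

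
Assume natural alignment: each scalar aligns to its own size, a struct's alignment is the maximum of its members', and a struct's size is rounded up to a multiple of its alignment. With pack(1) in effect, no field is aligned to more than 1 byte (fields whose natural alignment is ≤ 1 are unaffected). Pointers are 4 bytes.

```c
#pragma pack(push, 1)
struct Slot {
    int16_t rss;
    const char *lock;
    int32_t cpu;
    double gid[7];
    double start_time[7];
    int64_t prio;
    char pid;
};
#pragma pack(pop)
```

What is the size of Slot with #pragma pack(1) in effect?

131

@0: rss [2B, align 1] → 2
@2: lock [4B, align 1] → 6
@6: cpu [4B, align 1] → 10
@10: gid [56B, align 1] → 66
@66: start_time [56B, align 1] → 122
@122: prio [8B, align 1] → 130
@130: pid [1B, align 1] → 131
size 131, align 1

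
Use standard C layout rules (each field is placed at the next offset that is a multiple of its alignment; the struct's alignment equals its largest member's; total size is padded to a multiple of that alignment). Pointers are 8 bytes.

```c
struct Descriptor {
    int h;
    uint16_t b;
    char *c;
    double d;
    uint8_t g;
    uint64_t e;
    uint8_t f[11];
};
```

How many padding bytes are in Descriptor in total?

14

h at 0 (size 4, align 4) → ends 4
b at 4 (size 2, align 2) → ends 6
pad 2 to align 8 for c
c at 8 (size 8, align 8) → ends 16
d at 16 (size 8, align 8) → ends 24
g at 24 (size 1, align 1) → ends 25
pad 7 to align 8 for e
e at 32 (size 8, align 8) → ends 40
f at 40 (size 11, align 1) → ends 51
tail pad 5 to reach multiple of 8
total 56 bytes, alignment 8
data bytes 42, size 56 → padding 14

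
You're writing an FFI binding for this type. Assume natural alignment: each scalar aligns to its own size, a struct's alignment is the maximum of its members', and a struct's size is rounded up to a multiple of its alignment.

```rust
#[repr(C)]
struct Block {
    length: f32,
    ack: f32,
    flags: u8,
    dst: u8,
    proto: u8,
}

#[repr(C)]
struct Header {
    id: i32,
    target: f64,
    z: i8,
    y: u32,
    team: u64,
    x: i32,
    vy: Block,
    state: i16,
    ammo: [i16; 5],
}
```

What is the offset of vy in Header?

36

Block: 0..4  length  (4B, 4-aligned); 4..8  ack  (4B, 4-aligned); 8..9  flags  (1B, 1-aligned); 9..10  dst  (1B, 1-aligned); 10..11  proto  (1B, 1-aligned); 11..12  -- tail padding (1B); sizeof = 12, alignof = 4
0..4  id  (4B, 4-aligned)
4..8  -- padding (4B)
8..16  target  (8B, 8-aligned)
16..17  z  (1B, 1-aligned)
17..20  -- padding (3B)
20..24  y  (4B, 4-aligned)
24..32  team  (8B, 8-aligned)
32..36  x  (4B, 4-aligned)
36..48  vy  (12B, 4-aligned)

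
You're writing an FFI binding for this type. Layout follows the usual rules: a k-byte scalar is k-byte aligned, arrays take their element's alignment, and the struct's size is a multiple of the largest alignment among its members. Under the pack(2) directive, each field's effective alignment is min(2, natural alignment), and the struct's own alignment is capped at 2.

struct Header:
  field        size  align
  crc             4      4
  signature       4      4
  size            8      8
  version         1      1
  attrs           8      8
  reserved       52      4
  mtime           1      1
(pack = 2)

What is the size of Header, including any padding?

0..4  crc  (4B, 2-aligned)
4..8  signature  (4B, 2-aligned)
8..16  size  (8B, 2-aligned)
16..17  version  (1B, 1-aligned)
17..18  -- padding (1B)
18..26  attrs  (8B, 2-aligned)
26..78  reserved  (52B, 2-aligned)
78..79  mtime  (1B, 1-aligned)
79..80  -- tail padding (1B)
sizeof = 80, alignof = 2

80 bytes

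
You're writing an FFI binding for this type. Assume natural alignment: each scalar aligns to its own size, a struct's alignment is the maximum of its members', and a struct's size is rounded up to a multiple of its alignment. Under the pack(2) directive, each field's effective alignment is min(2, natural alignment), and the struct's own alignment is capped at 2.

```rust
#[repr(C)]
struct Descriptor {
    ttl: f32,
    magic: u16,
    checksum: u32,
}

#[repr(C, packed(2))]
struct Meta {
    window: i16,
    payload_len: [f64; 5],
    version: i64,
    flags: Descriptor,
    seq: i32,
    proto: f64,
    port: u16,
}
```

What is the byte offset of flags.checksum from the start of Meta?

Descriptor: ttl at 0 (size 4, align 4) → ends 4; magic at 4 (size 2, align 2) → ends 6; pad 2 to align 4 for checksum; checksum at 8 (size 4, align 4) → ends 12; total 12 bytes, alignment 4
window at 0 (size 2, align 2) → ends 2
payload_len at 2 (size 40, align 2) → ends 42
version at 42 (size 8, align 2) → ends 50
flags at 50 (size 12, align 2) → ends 62
within Descriptor: checksum at 8
50 + 8 = 58

58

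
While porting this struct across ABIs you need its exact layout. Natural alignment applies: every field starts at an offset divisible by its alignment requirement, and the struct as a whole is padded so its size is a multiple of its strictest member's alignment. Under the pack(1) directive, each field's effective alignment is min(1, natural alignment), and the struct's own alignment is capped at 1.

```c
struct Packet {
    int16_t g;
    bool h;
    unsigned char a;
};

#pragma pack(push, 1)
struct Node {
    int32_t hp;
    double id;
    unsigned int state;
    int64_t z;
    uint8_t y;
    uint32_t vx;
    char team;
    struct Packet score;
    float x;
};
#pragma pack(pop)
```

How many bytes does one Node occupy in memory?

38 bytes

Packet: 0..2  g  (2B, 2-aligned); 2..3  h  (1B, 1-aligned); 3..4  a  (1B, 1-aligned); sizeof = 4, alignof = 2
0..4  hp  (4B, 1-aligned)
4..12  id  (8B, 1-aligned)
12..16  state  (4B, 1-aligned)
16..24  z  (8B, 1-aligned)
24..25  y  (1B, 1-aligned)
25..29  vx  (4B, 1-aligned)
29..30  team  (1B, 1-aligned)
30..34  score  (4B, 1-aligned)
34..38  x  (4B, 1-aligned)
sizeof = 38, alignof = 1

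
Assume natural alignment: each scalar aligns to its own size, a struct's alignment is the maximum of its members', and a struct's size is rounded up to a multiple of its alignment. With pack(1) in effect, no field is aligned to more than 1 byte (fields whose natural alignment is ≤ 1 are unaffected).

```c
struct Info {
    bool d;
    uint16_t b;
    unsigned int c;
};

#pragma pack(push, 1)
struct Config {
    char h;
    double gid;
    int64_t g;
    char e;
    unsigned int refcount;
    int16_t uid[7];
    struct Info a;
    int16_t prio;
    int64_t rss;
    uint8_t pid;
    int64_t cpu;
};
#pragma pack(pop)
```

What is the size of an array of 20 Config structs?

1260

Info: 0..1  d  (1B, 1-aligned); 1..2  -- padding (1B); 2..4  b  (2B, 2-aligned); 4..8  c  (4B, 4-aligned); sizeof = 8, alignof = 4
0..1  h  (1B, 1-aligned)
1..9  gid  (8B, 1-aligned)
9..17  g  (8B, 1-aligned)
17..18  e  (1B, 1-aligned)
18..22  refcount  (4B, 1-aligned)
22..36  uid  (14B, 1-aligned)
36..44  a  (8B, 1-aligned)
44..46  prio  (2B, 1-aligned)
46..54  rss  (8B, 1-aligned)
54..55  pid  (1B, 1-aligned)
55..63  cpu  (8B, 1-aligned)
sizeof = 63, alignof = 1
array of 20: 20 × 63 = 1260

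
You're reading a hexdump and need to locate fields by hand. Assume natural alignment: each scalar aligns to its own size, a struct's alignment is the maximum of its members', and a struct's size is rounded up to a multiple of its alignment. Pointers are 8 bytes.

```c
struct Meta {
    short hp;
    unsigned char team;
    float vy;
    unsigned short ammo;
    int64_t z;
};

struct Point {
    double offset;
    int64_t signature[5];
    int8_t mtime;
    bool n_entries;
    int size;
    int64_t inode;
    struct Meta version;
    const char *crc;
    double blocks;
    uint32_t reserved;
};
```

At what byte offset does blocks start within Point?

96

Meta: 0..2  hp  (2B, 2-aligned); 2..3  team  (1B, 1-aligned); 3..4  -- padding (1B); 4..8  vy  (4B, 4-aligned); 8..10  ammo  (2B, 2-aligned); 10..16  -- padding (6B); 16..24  z  (8B, 8-aligned); sizeof = 24, alignof = 8
0..8  offset  (8B, 8-aligned)
8..48  signature  (40B, 8-aligned)
48..49  mtime  (1B, 1-aligned)
49..50  n_entries  (1B, 1-aligned)
50..52  -- padding (2B)
52..56  size  (4B, 4-aligned)
56..64  inode  (8B, 8-aligned)
64..88  version  (24B, 8-aligned)
88..96  crc  (8B, 8-aligned)
96..104  blocks  (8B, 8-aligned)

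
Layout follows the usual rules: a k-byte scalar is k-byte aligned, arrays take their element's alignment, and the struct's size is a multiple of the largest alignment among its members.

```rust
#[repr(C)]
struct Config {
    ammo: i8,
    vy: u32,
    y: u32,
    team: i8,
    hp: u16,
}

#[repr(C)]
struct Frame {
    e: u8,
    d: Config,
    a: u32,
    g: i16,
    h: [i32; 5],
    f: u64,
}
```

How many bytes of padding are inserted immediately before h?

Config: @0: ammo [1B, align 1] → 1; +3 pad (align 4); @4: vy [4B, align 4] → 8; @8: y [4B, align 4] → 12; @12: team [1B, align 1] → 13; +1 pad (align 2); @14: hp [2B, align 2] → 16; size 16, align 4
@0: e [1B, align 1] → 1
+3 pad (align 4)
@4: d [16B, align 4] → 20
@20: a [4B, align 4] → 24
@24: g [2B, align 2] → 26
+2 pad (align 4)
@28: h [20B, align 4] → 48

2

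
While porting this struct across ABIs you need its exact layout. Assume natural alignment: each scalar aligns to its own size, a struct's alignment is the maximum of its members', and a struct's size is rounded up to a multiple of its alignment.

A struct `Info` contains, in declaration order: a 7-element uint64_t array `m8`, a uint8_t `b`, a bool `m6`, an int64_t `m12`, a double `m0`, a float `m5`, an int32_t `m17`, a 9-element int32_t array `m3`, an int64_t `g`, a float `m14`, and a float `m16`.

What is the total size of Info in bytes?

m8 at 0 (size 56, align 8) → ends 56
b at 56 (size 1, align 1) → ends 57
m6 at 57 (size 1, align 1) → ends 58
pad 6 to align 8 for m12
m12 at 64 (size 8, align 8) → ends 72
m0 at 72 (size 8, align 8) → ends 80
m5 at 80 (size 4, align 4) → ends 84
m17 at 84 (size 4, align 4) → ends 88
m3 at 88 (size 36, align 4) → ends 124
pad 4 to align 8 for g
g at 128 (size 8, align 8) → ends 136
m14 at 136 (size 4, align 4) → ends 140
m16 at 140 (size 4, align 4) → ends 144
total 144 bytes, alignment 8

144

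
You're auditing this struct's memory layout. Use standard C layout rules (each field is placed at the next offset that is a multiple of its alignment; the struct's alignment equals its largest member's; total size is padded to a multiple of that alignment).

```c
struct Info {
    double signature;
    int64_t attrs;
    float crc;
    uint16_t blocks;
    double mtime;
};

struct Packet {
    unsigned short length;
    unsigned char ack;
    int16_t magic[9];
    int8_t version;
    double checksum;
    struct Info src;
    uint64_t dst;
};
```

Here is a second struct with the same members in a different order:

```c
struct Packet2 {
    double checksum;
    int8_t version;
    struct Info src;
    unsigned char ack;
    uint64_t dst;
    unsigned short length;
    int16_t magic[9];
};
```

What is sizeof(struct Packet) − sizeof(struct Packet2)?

-16

Info: 0..8  signature  (8B, 8-aligned); 8..16  attrs  (8B, 8-aligned); 16..20  crc  (4B, 4-aligned); 20..22  blocks  (2B, 2-aligned); 22..24  -- padding (2B); 24..32  mtime  (8B, 8-aligned); sizeof = 32, alignof = 8
0..2  length  (2B, 2-aligned)
2..3  ack  (1B, 1-aligned)
3..4  -- padding (1B)
4..22  magic  (18B, 2-aligned)
22..23  version  (1B, 1-aligned)
23..24  -- padding (1B)
24..32  checksum  (8B, 8-aligned)
32..64  src  (32B, 8-aligned)
64..72  dst  (8B, 8-aligned)
sizeof = 72, alignof = 8
— Packet2 —
0..8  checksum  (8B, 8-aligned)
8..9  version  (1B, 1-aligned)
9..16  -- padding (7B)
16..48  src  (32B, 8-aligned)
48..49  ack  (1B, 1-aligned)
49..56  -- padding (7B)
56..64  dst  (8B, 8-aligned)
64..66  length  (2B, 2-aligned)
66..84  magic  (18B, 2-aligned)
84..88  -- tail padding (4B)
sizeof = 88, alignof = 8
72 − 88 = -16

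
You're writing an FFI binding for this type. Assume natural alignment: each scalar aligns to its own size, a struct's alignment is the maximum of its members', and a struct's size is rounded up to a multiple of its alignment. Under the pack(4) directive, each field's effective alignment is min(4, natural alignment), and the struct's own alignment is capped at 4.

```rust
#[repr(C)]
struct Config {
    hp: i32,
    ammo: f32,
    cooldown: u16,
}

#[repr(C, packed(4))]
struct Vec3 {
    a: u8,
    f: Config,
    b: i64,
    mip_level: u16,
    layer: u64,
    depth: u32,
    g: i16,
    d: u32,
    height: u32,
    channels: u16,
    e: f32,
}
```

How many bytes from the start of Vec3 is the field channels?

52

Config: @0: hp [4B, align 4] → 4; @4: ammo [4B, align 4] → 8; @8: cooldown [2B, align 2] → 10; +2 tail pad (align 4); size 12, align 4
@0: a [1B, align 1] → 1
+3 pad (align 4)
@4: f [12B, align 4] → 16
@16: b [8B, align 4] → 24
@24: mip_level [2B, align 2] → 26
+2 pad (align 4)
@28: layer [8B, align 4] → 36
@36: depth [4B, align 4] → 40
@40: g [2B, align 2] → 42
+2 pad (align 4)
@44: d [4B, align 4] → 48
@48: height [4B, align 4] → 52
@52: channels [2B, align 2] → 54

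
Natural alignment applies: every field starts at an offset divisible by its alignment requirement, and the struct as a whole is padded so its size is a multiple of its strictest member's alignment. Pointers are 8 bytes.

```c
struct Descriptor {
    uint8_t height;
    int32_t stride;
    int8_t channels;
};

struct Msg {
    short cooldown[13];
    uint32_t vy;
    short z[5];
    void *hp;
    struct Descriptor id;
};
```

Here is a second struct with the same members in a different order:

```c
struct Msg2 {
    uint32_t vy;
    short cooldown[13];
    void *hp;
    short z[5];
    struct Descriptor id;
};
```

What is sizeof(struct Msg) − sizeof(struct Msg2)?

8

Descriptor: 0..1  height  (1B, 1-aligned); 1..4  -- padding (3B); 4..8  stride  (4B, 4-aligned); 8..9  channels  (1B, 1-aligned); 9..12  -- tail padding (3B); sizeof = 12, alignof = 4
0..26  cooldown  (26B, 2-aligned)
26..28  -- padding (2B)
28..32  vy  (4B, 4-aligned)
32..42  z  (10B, 2-aligned)
42..48  -- padding (6B)
48..56  hp  (8B, 8-aligned)
56..68  id  (12B, 4-aligned)
68..72  -- tail padding (4B)
sizeof = 72, alignof = 8
— Msg2 —
0..4  vy  (4B, 4-aligned)
4..30  cooldown  (26B, 2-aligned)
30..32  -- padding (2B)
32..40  hp  (8B, 8-aligned)
40..50  z  (10B, 2-aligned)
50..52  -- padding (2B)
52..64  id  (12B, 4-aligned)
sizeof = 64, alignof = 8
72 − 64 = 8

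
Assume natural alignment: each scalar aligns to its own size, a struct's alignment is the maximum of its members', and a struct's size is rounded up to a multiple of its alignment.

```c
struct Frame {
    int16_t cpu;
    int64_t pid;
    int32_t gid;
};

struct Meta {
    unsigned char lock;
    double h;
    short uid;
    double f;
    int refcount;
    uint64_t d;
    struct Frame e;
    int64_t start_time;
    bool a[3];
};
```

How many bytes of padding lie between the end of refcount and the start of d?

4

Frame: @0: cpu [2B, align 2] → 2; +6 pad (align 8); @8: pid [8B, align 8] → 16; @16: gid [4B, align 4] → 20; +4 tail pad (align 8); size 24, align 8
@0: lock [1B, align 1] → 1
+7 pad (align 8)
@8: h [8B, align 8] → 16
@16: uid [2B, align 2] → 18
+6 pad (align 8)
@24: f [8B, align 8] → 32
@32: refcount [4B, align 4] → 36
+4 pad (align 8)
@40: d [8B, align 8] → 48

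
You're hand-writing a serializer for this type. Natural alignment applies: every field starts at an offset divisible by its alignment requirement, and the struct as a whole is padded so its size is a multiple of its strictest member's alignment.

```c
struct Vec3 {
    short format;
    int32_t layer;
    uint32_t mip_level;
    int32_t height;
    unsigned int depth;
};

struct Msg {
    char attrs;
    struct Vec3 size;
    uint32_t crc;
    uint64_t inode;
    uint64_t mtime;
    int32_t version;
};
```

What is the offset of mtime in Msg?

Vec3: @0: format [2B, align 2] → 2; +2 pad (align 4); @4: layer [4B, align 4] → 8; @8: mip_level [4B, align 4] → 12; @12: height [4B, align 4] → 16; @16: depth [4B, align 4] → 20; size 20, align 4
@0: attrs [1B, align 1] → 1
+3 pad (align 4)
@4: size [20B, align 4] → 24
@24: crc [4B, align 4] → 28
+4 pad (align 8)
@32: inode [8B, align 8] → 40
@40: mtime [8B, align 8] → 48

40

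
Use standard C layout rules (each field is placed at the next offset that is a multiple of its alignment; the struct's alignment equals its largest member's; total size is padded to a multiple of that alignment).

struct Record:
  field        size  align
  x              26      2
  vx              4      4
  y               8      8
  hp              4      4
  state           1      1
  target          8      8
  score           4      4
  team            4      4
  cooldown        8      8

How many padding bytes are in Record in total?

5

@0: x [26B, align 2] → 26
+2 pad (align 4)
@28: vx [4B, align 4] → 32
@32: y [8B, align 8] → 40
@40: hp [4B, align 4] → 44
@44: state [1B, align 1] → 45
+3 pad (align 8)
@48: target [8B, align 8] → 56
@56: score [4B, align 4] → 60
@60: team [4B, align 4] → 64
@64: cooldown [8B, align 8] → 72
size 72, align 8
data bytes 67, size 72 → padding 5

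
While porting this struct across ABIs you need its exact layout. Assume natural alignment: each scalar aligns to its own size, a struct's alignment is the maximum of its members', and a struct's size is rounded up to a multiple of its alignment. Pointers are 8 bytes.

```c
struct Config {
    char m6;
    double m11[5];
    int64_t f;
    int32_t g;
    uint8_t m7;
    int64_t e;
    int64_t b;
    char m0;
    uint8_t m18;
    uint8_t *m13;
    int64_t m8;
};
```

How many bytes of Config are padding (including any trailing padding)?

0..1  m6  (1B, 1-aligned)
1..8  -- padding (7B)
8..48  m11  (40B, 8-aligned)
48..56  f  (8B, 8-aligned)
56..60  g  (4B, 4-aligned)
60..61  m7  (1B, 1-aligned)
61..64  -- padding (3B)
64..72  e  (8B, 8-aligned)
72..80  b  (8B, 8-aligned)
80..81  m0  (1B, 1-aligned)
81..82  m18  (1B, 1-aligned)
82..88  -- padding (6B)
88..96  m13  (8B, 8-aligned)
96..104  m8  (8B, 8-aligned)
sizeof = 104, alignof = 8
data bytes 88, size 104 → padding 16

16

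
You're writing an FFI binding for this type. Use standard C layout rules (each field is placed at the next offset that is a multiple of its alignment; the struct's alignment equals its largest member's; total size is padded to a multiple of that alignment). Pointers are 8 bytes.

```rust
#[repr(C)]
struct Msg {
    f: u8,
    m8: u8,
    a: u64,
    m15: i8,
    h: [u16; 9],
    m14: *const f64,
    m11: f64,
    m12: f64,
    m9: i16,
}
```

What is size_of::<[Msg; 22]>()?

@0: f [1B, align 1] → 1
@1: m8 [1B, align 1] → 2
+6 pad (align 8)
@8: a [8B, align 8] → 16
@16: m15 [1B, align 1] → 17
+1 pad (align 2)
@18: h [18B, align 2] → 36
+4 pad (align 8)
@40: m14 [8B, align 8] → 48
@48: m11 [8B, align 8] → 56
@56: m12 [8B, align 8] → 64
@64: m9 [2B, align 2] → 66
+6 tail pad (align 8)
size 72, align 8
array of 22: 22 × 72 = 1584

1584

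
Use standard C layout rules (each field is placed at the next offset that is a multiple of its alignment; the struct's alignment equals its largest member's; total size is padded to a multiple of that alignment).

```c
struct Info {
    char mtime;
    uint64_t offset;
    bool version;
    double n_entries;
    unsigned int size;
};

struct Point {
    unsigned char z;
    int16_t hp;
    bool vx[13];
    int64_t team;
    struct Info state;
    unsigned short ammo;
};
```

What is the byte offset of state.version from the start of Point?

Info: @0: mtime [1B, align 1] → 1; +7 pad (align 8); @8: offset [8B, align 8] → 16; @16: version [1B, align 1] → 17; +7 pad (align 8); @24: n_entries [8B, align 8] → 32; @32: size [4B, align 4] → 36; +4 tail pad (align 8); size 40, align 8
@0: z [1B, align 1] → 1
+1 pad (align 2)
@2: hp [2B, align 2] → 4
@4: vx [13B, align 1] → 17
+7 pad (align 8)
@24: team [8B, align 8] → 32
@32: state [40B, align 8] → 72
within Info: version at 16
32 + 16 = 48

48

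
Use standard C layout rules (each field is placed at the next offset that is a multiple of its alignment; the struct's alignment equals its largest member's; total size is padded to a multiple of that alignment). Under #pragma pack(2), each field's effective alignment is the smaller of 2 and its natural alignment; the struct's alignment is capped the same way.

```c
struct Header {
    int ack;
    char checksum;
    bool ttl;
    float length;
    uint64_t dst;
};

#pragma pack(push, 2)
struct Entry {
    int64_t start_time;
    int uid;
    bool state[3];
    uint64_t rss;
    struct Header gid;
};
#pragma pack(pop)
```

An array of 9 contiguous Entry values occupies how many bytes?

432

Header: ack at 0 (size 4, align 4) → ends 4; checksum at 4 (size 1, align 1) → ends 5; ttl at 5 (size 1, align 1) → ends 6; pad 2 to align 4 for length; length at 8 (size 4, align 4) → ends 12; pad 4 to align 8 for dst; dst at 16 (size 8, align 8) → ends 24; total 24 bytes, alignment 8
start_time at 0 (size 8, align 2) → ends 8
uid at 8 (size 4, align 2) → ends 12
state at 12 (size 3, align 1) → ends 15
pad 1 to align 2 for rss
rss at 16 (size 8, align 2) → ends 24
gid at 24 (size 24, align 2) → ends 48
total 48 bytes, alignment 2
array of 9: 9 × 48 = 432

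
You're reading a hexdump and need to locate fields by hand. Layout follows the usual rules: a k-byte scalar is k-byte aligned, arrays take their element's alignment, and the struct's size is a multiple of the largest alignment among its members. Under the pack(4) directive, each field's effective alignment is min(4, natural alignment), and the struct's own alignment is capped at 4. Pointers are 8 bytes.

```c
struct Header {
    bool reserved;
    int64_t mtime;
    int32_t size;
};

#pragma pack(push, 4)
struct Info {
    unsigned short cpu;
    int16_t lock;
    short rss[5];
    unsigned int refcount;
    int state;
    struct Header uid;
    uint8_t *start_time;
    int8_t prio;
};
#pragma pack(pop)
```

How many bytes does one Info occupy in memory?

Header: 0..1  reserved  (1B, 1-aligned); 1..8  -- padding (7B); 8..16  mtime  (8B, 8-aligned); 16..20  size  (4B, 4-aligned); 20..24  -- tail padding (4B); sizeof = 24, alignof = 8
0..2  cpu  (2B, 2-aligned)
2..4  lock  (2B, 2-aligned)
4..14  rss  (10B, 2-aligned)
14..16  -- padding (2B)
16..20  refcount  (4B, 4-aligned)
20..24  state  (4B, 4-aligned)
24..48  uid  (24B, 4-aligned)
48..56  start_time  (8B, 4-aligned)
56..57  prio  (1B, 1-aligned)
57..60  -- tail padding (3B)
sizeof = 60, alignof = 4

60 bytes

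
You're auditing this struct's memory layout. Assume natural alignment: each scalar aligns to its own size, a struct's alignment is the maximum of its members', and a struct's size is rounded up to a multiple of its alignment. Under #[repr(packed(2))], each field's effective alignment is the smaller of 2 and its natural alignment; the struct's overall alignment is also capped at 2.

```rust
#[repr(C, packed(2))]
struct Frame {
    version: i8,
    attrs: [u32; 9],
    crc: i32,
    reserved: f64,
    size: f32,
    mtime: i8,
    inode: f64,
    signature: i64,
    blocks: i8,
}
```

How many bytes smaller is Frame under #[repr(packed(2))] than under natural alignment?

natural layout:
  version at 0 (size 1, align 1) → ends 1
  pad 3 to align 4 for attrs
  attrs at 4 (size 36, align 4) → ends 40
  crc at 40 (size 4, align 4) → ends 44
  pad 4 to align 8 for reserved
  reserved at 48 (size 8, align 8) → ends 56
  size at 56 (size 4, align 4) → ends 60
  mtime at 60 (size 1, align 1) → ends 61
  pad 3 to align 8 for inode
  inode at 64 (size 8, align 8) → ends 72
  signature at 72 (size 8, align 8) → ends 80
  blocks at 80 (size 1, align 1) → ends 81
  tail pad 7 to reach multiple of 8
  total 88 bytes, alignment 8
packed(2) layout:
  version at 0 (size 1, align 1) → ends 1
  pad 1 to align 2 for attrs
  attrs at 2 (size 36, align 2) → ends 38
  crc at 38 (size 4, align 2) → ends 42
  reserved at 42 (size 8, align 2) → ends 50
  size at 50 (size 4, align 2) → ends 54
  mtime at 54 (size 1, align 1) → ends 55
  pad 1 to align 2 for inode
  inode at 56 (size 8, align 2) → ends 64
  signature at 64 (size 8, align 2) → ends 72
  blocks at 72 (size 1, align 1) → ends 73
  tail pad 1 to reach multiple of 2
  total 74 bytes, alignment 2
88 − 74 = 14

14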